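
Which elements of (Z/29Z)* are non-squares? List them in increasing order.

2 3 8 10 11 12 14 15 17 18 19 21 26 27

Square k = 1,…,14 (k and 29−k give the same square):
1²=1, 2²=4, 3²=9, 4²=16, 5²=25, 6²≡7, 7²≡20, 8²≡6, 9²≡23, 10²≡13, 11²≡5, 12²≡28, 13²≡24, 14²≡22 (mod 29).
The residues are {1, 4, 5, 6, 7, 9, 13, 16, 20, 22, 23, 24, 25, 28}; the non-residues are the remaining 14 nonzero classes.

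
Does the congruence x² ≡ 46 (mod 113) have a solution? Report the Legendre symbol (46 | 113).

-1

Euler's criterion: (46/113) ≡ 46^56 (mod 113).
46^2 ≡ 82 (mod 113)
46^4 ≡ 57 (mod 113)
46^8 ≡ 85 (mod 113)
46^16 ≡ 106 (mod 113)
46^32 ≡ 49 (mod 113)
46^56 = 46^(32+16+8) ≡ 112 (mod 113).
Result is 112 ≡ −1, so (46/113) = −1.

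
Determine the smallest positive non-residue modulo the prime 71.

7

(2/71) = +1, so 2 is a residue.
(3/71) = +1, so 3 is a residue.
(4/71) = +1, so 4 is a residue.
(5/71) = +1, so 5 is a residue.
(6/71) = +1, so 6 is a residue.
(7/71) = −1, so 7 is the smallest positive non-residue mod 71.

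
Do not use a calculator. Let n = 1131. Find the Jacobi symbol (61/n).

-1

Reciprocity: 61 ≡ 1 and 1131 ≡ 3 (mod 4), so (61/1131) = +(1131/61).
Reduce top mod 61: now compute (33/61).
Reciprocity: 33 ≡ 1 and 61 ≡ 1 (mod 4), so (33/61) = +(61/33).
Reduce top mod 33: now compute (28/33).
Pull out 2^2: since 33 ≡ 1 (mod 8), (2/33) = +1, so (2/33)^2 = +1.
Reciprocity: 7 ≡ 3 and 33 ≡ 1 (mod 4), so (7/33) = +(33/7).
Reduce top mod 7: now compute (5/7).
Reciprocity: 5 ≡ 1 and 7 ≡ 3 (mod 4), so (5/7) = +(7/5).
Reduce top mod 5: now compute (2/5).
Pull out 2: since 5 ≡ 5 (mod 8), (2/5) = -1.
Reached (1/5) = 1. Collecting the sign flips along the way, the symbol is -1.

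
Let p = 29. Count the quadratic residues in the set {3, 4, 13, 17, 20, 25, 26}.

(3/29) = -1 → non-residue.
(4/29) = +1 → QR.
(13/29) = +1 → QR.
(17/29) = -1 → non-residue.
(20/29) = +1 → QR.
(25/29) = +1 → QR.
(26/29) = -1 → non-residue.
Total quadratic residues among the 7: 4.

4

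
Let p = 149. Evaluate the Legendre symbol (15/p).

-1

Euler's criterion: (15/149) ≡ 15^74 (mod 149).
15^2 ≡ 76 (mod 149)
15^4 ≡ 114 (mod 149)
15^8 ≡ 33 (mod 149)
15^16 ≡ 46 (mod 149)
15^32 ≡ 30 (mod 149)
15^64 ≡ 6 (mod 149)
15^74 = 15^(64+8+2) ≡ 148 (mod 149).
Result is 148 ≡ −1, so (15/149) = −1.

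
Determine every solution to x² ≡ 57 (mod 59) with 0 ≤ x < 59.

23, 36

Since 59 ≡ 3 (mod 4), a square root of 57 is 57^((59+1)/4) = 57^15 mod 59.
Repeated squaring: 57^2≡4, 57^4≡16, 57^8≡20 (mod 59).
57^15 = 57^(8+4+2+1) ≡ 36 (mod 59).
Check: 36² = 1296 ≡ 57 (mod 59). The two roots are 23 and 36.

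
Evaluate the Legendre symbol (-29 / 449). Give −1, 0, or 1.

-1

Euler's criterion: (-29/449) ≡ 420^224 (mod 449).
420^2 ≡ 392 (mod 449)
420^4 ≡ 106 (mod 449)
420^8 ≡ 11 (mod 449)
420^16 ≡ 121 (mod 449)
420^32 ≡ 273 (mod 449)
420^64 ≡ 444 (mod 449)
420^128 ≡ 25 (mod 449)
420^224 = 420^(128+64+32) ≡ 448 (mod 449).
Result is 448 ≡ −1, so (-29/449) = −1.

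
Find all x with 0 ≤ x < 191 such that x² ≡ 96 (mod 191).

Since 191 ≡ 3 (mod 4), a square root of 96 is 96^((191+1)/4) = 96^48 mod 191.
Repeated squaring: 96^2≡48, 96^4≡12, 96^8≡144, 96^16≡108, 96^32≡13 (mod 191).
96^48 = 96^(32+16) ≡ 67 (mod 191).
Check: 67² = 4489 ≡ 96 (mod 191). The two roots are 67 and 124.

67, 124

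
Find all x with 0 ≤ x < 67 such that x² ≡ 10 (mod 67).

Since 67 ≡ 3 (mod 4), a square root of 10 is 10^((67+1)/4) = 10^17 mod 67.
Repeated squaring: 10^2≡33, 10^4≡17, 10^8≡21, 10^16≡39 (mod 67).
10^17 = 10^(16+1) ≡ 55 (mod 67).
Check: 55² = 3025 ≡ 10 (mod 67). The two roots are 12 and 55.

12, 55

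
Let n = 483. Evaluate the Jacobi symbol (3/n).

0

Reciprocity: 3 ≡ 3 and 483 ≡ 3 (mod 4), so (3/483) = −(483/3).
Reduce top mod 3: now compute (0/3).
Top reduces to 0: gcd > 1, so the symbol is 0.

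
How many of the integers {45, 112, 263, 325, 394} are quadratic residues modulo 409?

(45/409) = +1 → QR.
(112/409) = -1 → non-residue.
(263/409) = -1 → non-residue.
(325/409) = -1 → non-residue.
(394/409) = +1 → QR.
Total quadratic residues among the 5: 2.

2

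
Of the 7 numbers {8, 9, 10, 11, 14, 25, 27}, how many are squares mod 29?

(8/29) = -1 → non-residue.
(9/29) = +1 → QR.
(10/29) = -1 → non-residue.
(11/29) = -1 → non-residue.
(14/29) = -1 → non-residue.
(25/29) = +1 → QR.
(27/29) = -1 → non-residue.
Total quadratic residues among the 7: 2.

2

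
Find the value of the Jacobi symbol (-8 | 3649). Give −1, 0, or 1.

First reduce: -8 ≡ 3641 (mod 3649).
Reciprocity: 3641 ≡ 1 and 3649 ≡ 1 (mod 4), so (3641/3649) = +(3649/3641).
Reduce top mod 3641: now compute (8/3641).
Pull out 2^3: since 3641 ≡ 1 (mod 8), (2/3641) = +1, so (2/3641)^3 = +1.
Reached (1/3641) = 1. Collecting the sign flips along the way, the symbol is +1.

1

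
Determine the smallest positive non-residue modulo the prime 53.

(2/53) = −1, so 2 is the smallest positive non-residue mod 53.

2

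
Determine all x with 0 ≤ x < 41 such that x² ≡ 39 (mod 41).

41 ≡ 1 (mod 4), so we find a root by search.
Trying successive values, 11² = 121 ≡ 39 (mod 41). The other root is 41 − 11 = 30.

11, 30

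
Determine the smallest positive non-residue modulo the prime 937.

5

(2/937) = +1, so 2 is a residue.
(3/937) = +1, so 3 is a residue.
(4/937) = +1, so 4 is a residue.
(5/937) = −1, so 5 is the smallest positive non-residue mod 937.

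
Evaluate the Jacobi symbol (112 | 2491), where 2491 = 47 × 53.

Pull out 2^4: since 2491 ≡ 3 (mod 8), (2/2491) = -1, so (2/2491)^4 = +1.
Reciprocity: 7 ≡ 3 and 2491 ≡ 3 (mod 4), so (7/2491) = −(2491/7).
Reduce top mod 7: now compute (6/7).
Pull out 2: since 7 ≡ 7 (mod 8), (2/7) = +1.
Reciprocity: 3 ≡ 3 and 7 ≡ 3 (mod 4), so (3/7) = −(7/3).
Reduce top mod 3: now compute (1/3).
Reached (1/3) = 1. Collecting the sign flips along the way, the symbol is +1.

1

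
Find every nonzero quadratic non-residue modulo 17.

Square k = 1,…,8 (k and 17−k give the same square):
1²=1, 2²=4, 3²=9, 4²=16, 5²≡8, 6²≡2, 7²≡15, 8²≡13 (mod 17).
The residues are {1, 2, 4, 8, 9, 13, 15, 16}; the non-residues are the remaining 8 nonzero classes.

3, 5, 6, 7, 10, 11, 12, 14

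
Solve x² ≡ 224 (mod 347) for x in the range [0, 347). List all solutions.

76, 271

Since 347 ≡ 3 (mod 4), a square root of 224 is 224^((347+1)/4) = 224^87 mod 347.
Repeated squaring: 224^2≡208, 224^4≡236, 224^8≡176, 224^16≡93, 224^32≡321, 224^64≡329 (mod 347).
224^87 = 224^(64+16+4+2+1) ≡ 271 (mod 347).
Check: 271² = 73441 ≡ 224 (mod 347). The two roots are 76 and 271.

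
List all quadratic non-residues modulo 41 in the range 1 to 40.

Square k = 1,…,20 (k and 41−k give the same square):
1²=1, 2²=4, 3²=9, 4²=16, 5²=25, 6²=36, 7²≡8, 8²≡23, 9²≡40, 10²≡18, 11²≡39, 12²≡21, 13²≡5, 14²≡32, 15²≡20, 16²≡10, 17²≡2, 18²≡37, 19²≡33, 20²≡31 (mod 41).
The residues are {1, 2, 4, 5, 8, 9, 10, 16, 18, 20, 21, 23, 25, 31, 32, 33, 36, 37, 39, 40}; the non-residues are the remaining 20 nonzero classes.

3 6 7 11 12 13 14 15 17 19 22 24 26 27 28 29 30 34 35 38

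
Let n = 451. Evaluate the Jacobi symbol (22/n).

0

Pull out 2: since 451 ≡ 3 (mod 8), (2/451) = -1.
Reciprocity: 11 ≡ 3 and 451 ≡ 3 (mod 4), so (11/451) = −(451/11).
Reduce top mod 11: now compute (0/11).
Top reduces to 0: gcd > 1, so the symbol is 0.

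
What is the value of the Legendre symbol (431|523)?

-1

Reciprocity: 431 ≡ 3 and 523 ≡ 3 (mod 4), so (431/523) = −(523/431).
Reduce top mod 431: now compute (92/431).
Pull out 2^2: since 431 ≡ 7 (mod 8), (2/431) = +1, so (2/431)^2 = +1.
Reciprocity: 23 ≡ 3 and 431 ≡ 3 (mod 4), so (23/431) = −(431/23).
Reduce top mod 23: now compute (17/23).
Reciprocity: 17 ≡ 1 and 23 ≡ 3 (mod 4), so (17/23) = +(23/17).
Reduce top mod 17: now compute (6/17).
Pull out 2: since 17 ≡ 1 (mod 8), (2/17) = +1.
Reciprocity: 3 ≡ 3 and 17 ≡ 1 (mod 4), so (3/17) = +(17/3).
Reduce top mod 3: now compute (2/3).
Pull out 2: since 3 ≡ 3 (mod 8), (2/3) = -1.
Reached (1/3) = 1. Collecting the sign flips along the way, the symbol is -1.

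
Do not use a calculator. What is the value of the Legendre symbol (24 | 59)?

Euler's criterion: (24/59) ≡ 24^29 (mod 59).
24^2 ≡ 45 (mod 59)
24^4 ≡ 19 (mod 59)
24^8 ≡ 7 (mod 59)
24^16 ≡ 49 (mod 59)
24^29 = 24^(16+8+4+1) ≡ 58 (mod 59).
Result is 58 ≡ −1, so (24/59) = −1.

-1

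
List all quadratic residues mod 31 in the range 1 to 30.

1, 2, 4, 5, 7, 8, 9, 10, 14, 16, 18, 19, 20, 25, 28

Square k = 1,…,15 (k and 31−k give the same square):
1²=1, 2²=4, 3²=9, 4²=16, 5²=25, 6²≡5, 7²≡18, 8²≡2, 9²≡19, 10²≡7, 11²≡28, 12²≡20, 13²≡14, 14²≡10, 15²≡8 (mod 31).
So the quadratic residues mod 31 are {1, 2, 4, 5, 7, 8, 9, 10, 14, 16, 18, 19, 20, 25, 28}.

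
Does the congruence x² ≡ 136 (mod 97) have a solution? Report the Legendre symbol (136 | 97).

-1

Euler's criterion: (136/97) ≡ 39^48 (mod 97).
39^2 ≡ 66 (mod 97)
39^4 ≡ 88 (mod 97)
39^8 ≡ 81 (mod 97)
39^16 ≡ 62 (mod 97)
39^32 ≡ 61 (mod 97)
39^48 = 39^(32+16) ≡ 96 (mod 97).
Result is 96 ≡ −1, so (136/97) = −1.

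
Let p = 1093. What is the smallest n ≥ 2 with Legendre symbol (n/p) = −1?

(2/1093) = −1, so 2 is the smallest positive non-residue mod 1093.

2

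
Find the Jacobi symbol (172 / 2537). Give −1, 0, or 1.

0

Pull out 2^2: since 2537 ≡ 1 (mod 8), (2/2537) = +1, so (2/2537)^2 = +1.
Reciprocity: 43 ≡ 3 and 2537 ≡ 1 (mod 4), so (43/2537) = +(2537/43).
Reduce top mod 43: now compute (0/43).
Top reduces to 0: gcd > 1, so the symbol is 0.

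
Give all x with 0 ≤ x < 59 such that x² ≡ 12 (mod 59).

22, 37

Since 59 ≡ 3 (mod 4), a square root of 12 is 12^((59+1)/4) = 12^15 mod 59.
Repeated squaring: 12^2≡26, 12^4≡27, 12^8≡21 (mod 59).
12^15 = 12^(8+4+2+1) ≡ 22 (mod 59).
Check: 22² = 484 ≡ 12 (mod 59). The two roots are 22 and 37.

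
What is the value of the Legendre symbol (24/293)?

Pull out 2^3: since 293 ≡ 5 (mod 8), (2/293) = -1, so (2/293)^3 = -1.
Reciprocity: 3 ≡ 3 and 293 ≡ 1 (mod 4), so (3/293) = +(293/3).
Reduce top mod 3: now compute (2/3).
Pull out 2: since 3 ≡ 3 (mod 8), (2/3) = -1.
Reached (1/3) = 1. Collecting the sign flips along the way, the symbol is +1.

1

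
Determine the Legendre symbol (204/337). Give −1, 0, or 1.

-1

Pull out 2^2: since 337 ≡ 1 (mod 8), (2/337) = +1, so (2/337)^2 = +1.
Reciprocity: 51 ≡ 3 and 337 ≡ 1 (mod 4), so (51/337) = +(337/51).
Reduce top mod 51: now compute (31/51).
Reciprocity: 31 ≡ 3 and 51 ≡ 3 (mod 4), so (31/51) = −(51/31).
Reduce top mod 31: now compute (20/31).
Pull out 2^2: since 31 ≡ 7 (mod 8), (2/31) = +1, so (2/31)^2 = +1.
Reciprocity: 5 ≡ 1 and 31 ≡ 3 (mod 4), so (5/31) = +(31/5).
Reduce top mod 5: now compute (1/5).
Reached (1/5) = 1. Collecting the sign flips along the way, the symbol is -1.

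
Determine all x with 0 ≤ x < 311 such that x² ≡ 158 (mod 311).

129, 182

Since 311 ≡ 3 (mod 4), a square root of 158 is 158^((311+1)/4) = 158^78 mod 311.
Repeated squaring: 158^2≡84, 158^4≡214, 158^8≡79, 158^16≡21, 158^32≡130, 158^64≡106 (mod 311).
158^78 = 158^(64+8+4+2) ≡ 182 (mod 311).
Check: 182² = 33124 ≡ 158 (mod 311). The two roots are 129 and 182.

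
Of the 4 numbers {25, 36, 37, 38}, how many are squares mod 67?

3

(25/67) = +1 → QR.
(36/67) = +1 → QR.
(37/67) = +1 → QR.
(38/67) = -1 → non-residue.
Total quadratic residues among the 4: 3.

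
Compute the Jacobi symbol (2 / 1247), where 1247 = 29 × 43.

1

Pull out 2: since 1247 ≡ 7 (mod 8), (2/1247) = +1.
Reached (1/1247) = 1. Collecting the sign flips along the way, the symbol is +1.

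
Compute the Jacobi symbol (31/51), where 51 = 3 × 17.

Reciprocity: 31 ≡ 3 and 51 ≡ 3 (mod 4), so (31/51) = −(51/31).
Reduce top mod 31: now compute (20/31).
Pull out 2^2: since 31 ≡ 7 (mod 8), (2/31) = +1, so (2/31)^2 = +1.
Reciprocity: 5 ≡ 1 and 31 ≡ 3 (mod 4), so (5/31) = +(31/5).
Reduce top mod 5: now compute (1/5).
Reached (1/5) = 1. Collecting the sign flips along the way, the symbol is -1.

-1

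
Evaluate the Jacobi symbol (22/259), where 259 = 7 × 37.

Pull out 2: since 259 ≡ 3 (mod 8), (2/259) = -1.
Reciprocity: 11 ≡ 3 and 259 ≡ 3 (mod 4), so (11/259) = −(259/11).
Reduce top mod 11: now compute (6/11).
Pull out 2: since 11 ≡ 3 (mod 8), (2/11) = -1.
Reciprocity: 3 ≡ 3 and 11 ≡ 3 (mod 4), so (3/11) = −(11/3).
Reduce top mod 3: now compute (2/3).
Pull out 2: since 3 ≡ 3 (mod 8), (2/3) = -1.
Reached (1/3) = 1. Collecting the sign flips along the way, the symbol is -1.

-1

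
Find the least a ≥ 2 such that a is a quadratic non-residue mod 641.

3

(2/641) = +1, so 2 is a residue.
(3/641) = −1, so 3 is the smallest positive non-residue mod 641.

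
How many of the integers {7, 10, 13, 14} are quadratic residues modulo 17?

(7/17) = -1 → non-residue.
(10/17) = -1 → non-residue.
(13/17) = +1 → QR.
(14/17) = -1 → non-residue.
Total quadratic residues among the 4: 1.

1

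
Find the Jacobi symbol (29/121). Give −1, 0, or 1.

Reciprocity: 29 ≡ 1 and 121 ≡ 1 (mod 4), so (29/121) = +(121/29).
Reduce top mod 29: now compute (5/29).
Reciprocity: 5 ≡ 1 and 29 ≡ 1 (mod 4), so (5/29) = +(29/5).
Reduce top mod 5: now compute (4/5).
Pull out 2^2: since 5 ≡ 5 (mod 8), (2/5) = -1, so (2/5)^2 = +1.
Reached (1/5) = 1. Collecting the sign flips along the way, the symbol is +1.

1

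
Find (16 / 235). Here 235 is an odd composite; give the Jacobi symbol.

Pull out 2^4: since 235 ≡ 3 (mod 8), (2/235) = -1, so (2/235)^4 = +1.
Reached (1/235) = 1. Collecting the sign flips along the way, the symbol is +1.

1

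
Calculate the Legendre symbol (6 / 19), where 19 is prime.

1

Euler's criterion: (6/19) ≡ 6^9 (mod 19).
6^2 ≡ 17 (mod 19)
6^4 ≡ 4 (mod 19)
6^8 ≡ 16 (mod 19)
6^9 = 6^(8+1) ≡ 1 (mod 19).
Result is 1, so (6/19) = 1.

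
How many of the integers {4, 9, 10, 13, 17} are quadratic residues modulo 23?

3

(4/23) = +1 → QR.
(9/23) = +1 → QR.
(10/23) = -1 → non-residue.
(13/23) = +1 → QR.
(17/23) = -1 → non-residue.
Total quadratic residues among the 5: 3.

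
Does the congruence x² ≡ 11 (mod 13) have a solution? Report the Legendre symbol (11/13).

-1

Reciprocity: 11 ≡ 3 and 13 ≡ 1 (mod 4), so (11/13) = +(13/11).
Reduce top mod 11: now compute (2/11).
Pull out 2: since 11 ≡ 3 (mod 8), (2/11) = -1.
Reached (1/11) = 1. Collecting the sign flips along the way, the symbol is -1.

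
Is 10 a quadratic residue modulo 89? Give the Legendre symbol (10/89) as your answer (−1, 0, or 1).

Pull out 2: since 89 ≡ 1 (mod 8), (2/89) = +1.
Reciprocity: 5 ≡ 1 and 89 ≡ 1 (mod 4), so (5/89) = +(89/5).
Reduce top mod 5: now compute (4/5).
Pull out 2^2: since 5 ≡ 5 (mod 8), (2/5) = -1, so (2/5)^2 = +1.
Reached (1/5) = 1. Collecting the sign flips along the way, the symbol is +1.

1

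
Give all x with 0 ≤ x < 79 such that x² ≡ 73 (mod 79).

28, 51

Since 79 ≡ 3 (mod 4), a square root of 73 is 73^((79+1)/4) = 73^20 mod 79.
Repeated squaring: 73^2≡36, 73^4≡32, 73^8≡76, 73^16≡9 (mod 79).
73^20 = 73^(16+4) ≡ 51 (mod 79).
Check: 51² = 2601 ≡ 73 (mod 79). The two roots are 28 and 51.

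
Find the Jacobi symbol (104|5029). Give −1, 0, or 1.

1

Pull out 2^3: since 5029 ≡ 5 (mod 8), (2/5029) = -1, so (2/5029)^3 = -1.
Reciprocity: 13 ≡ 1 and 5029 ≡ 1 (mod 4), so (13/5029) = +(5029/13).
Reduce top mod 13: now compute (11/13).
Reciprocity: 11 ≡ 3 and 13 ≡ 1 (mod 4), so (11/13) = +(13/11).
Reduce top mod 11: now compute (2/11).
Pull out 2: since 11 ≡ 3 (mod 8), (2/11) = -1.
Reached (1/11) = 1. Collecting the sign flips along the way, the symbol is +1.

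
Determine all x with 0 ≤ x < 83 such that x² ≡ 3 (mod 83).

Since 83 ≡ 3 (mod 4), a square root of 3 is 3^((83+1)/4) = 3^21 mod 83.
Repeated squaring: 3^2≡9, 3^4≡81, 3^8≡4, 3^16≡16 (mod 83).
3^21 = 3^(16+4+1) ≡ 70 (mod 83).
Check: 70² = 4900 ≡ 3 (mod 83). The two roots are 13 and 70.

13, 70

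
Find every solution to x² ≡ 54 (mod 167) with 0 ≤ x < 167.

80, 87

Since 167 ≡ 3 (mod 4), a square root of 54 is 54^((167+1)/4) = 54^42 mod 167.
Repeated squaring: 54^2≡77, 54^4≡84, 54^8≡42, 54^16≡94, 54^32≡152 (mod 167).
54^42 = 54^(32+8+2) ≡ 87 (mod 167).
Check: 87² = 7569 ≡ 54 (mod 167). The two roots are 80 and 87.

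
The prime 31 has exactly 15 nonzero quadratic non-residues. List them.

3, 6, 11, 12, 13, 15, 17, 21, 22, 23, 24, 26, 27, 29, 30

Square k = 1,…,15 (k and 31−k give the same square):
1²=1, 2²=4, 3²=9, 4²=16, 5²=25, 6²≡5, 7²≡18, 8²≡2, 9²≡19, 10²≡7, 11²≡28, 12²≡20, 13²≡14, 14²≡10, 15²≡8 (mod 31).
The residues are {1, 2, 4, 5, 7, 8, 9, 10, 14, 16, 18, 19, 20, 25, 28}; the non-residues are the remaining 15 nonzero classes.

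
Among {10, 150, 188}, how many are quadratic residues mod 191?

2

(10/191) = +1 → QR.
(150/191) = +1 → QR.
(188/191) = -1 → non-residue.
Total quadratic residues among the 3: 2.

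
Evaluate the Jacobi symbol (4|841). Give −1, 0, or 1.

1

Pull out 2^2: since 841 ≡ 1 (mod 8), (2/841) = +1, so (2/841)^2 = +1.
Reached (1/841) = 1. Collecting the sign flips along the way, the symbol is +1.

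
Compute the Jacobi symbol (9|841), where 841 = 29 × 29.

1

Reciprocity: 9 ≡ 1 and 841 ≡ 1 (mod 4), so (9/841) = +(841/9).
Reduce top mod 9: now compute (4/9).
Pull out 2^2: since 9 ≡ 1 (mod 8), (2/9) = +1, so (2/9)^2 = +1.
Reached (1/9) = 1. Collecting the sign flips along the way, the symbol is +1.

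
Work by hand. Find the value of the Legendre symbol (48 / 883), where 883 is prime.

Euler's criterion: (48/883) ≡ 48^441 (mod 883).
48^2 ≡ 538 (mod 883)
48^4 ≡ 703 (mod 883)
48^8 ≡ 612 (mod 883)
48^16 ≡ 152 (mod 883)
48^32 ≡ 146 (mod 883)
48^64 ≡ 124 (mod 883)
48^128 ≡ 365 (mod 883)
48^256 ≡ 775 (mod 883)
48^441 = 48^(256+128+32+16+8+1) ≡ 882 (mod 883).
Result is 882 ≡ −1, so (48/883) = −1.

-1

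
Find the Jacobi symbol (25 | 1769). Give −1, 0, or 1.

1

Reciprocity: 25 ≡ 1 and 1769 ≡ 1 (mod 4), so (25/1769) = +(1769/25).
Reduce top mod 25: now compute (19/25).
Reciprocity: 19 ≡ 3 and 25 ≡ 1 (mod 4), so (19/25) = +(25/19).
Reduce top mod 19: now compute (6/19).
Pull out 2: since 19 ≡ 3 (mod 8), (2/19) = -1.
Reciprocity: 3 ≡ 3 and 19 ≡ 3 (mod 4), so (3/19) = −(19/3).
Reduce top mod 3: now compute (1/3).
Reached (1/3) = 1. Collecting the sign flips along the way, the symbol is +1.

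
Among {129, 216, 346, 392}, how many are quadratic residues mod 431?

(129/431) = -1 → non-residue.
(216/431) = +1 → QR.
(346/431) = +1 → QR.
(392/431) = +1 → QR.
Total quadratic residues among the 4: 3.

3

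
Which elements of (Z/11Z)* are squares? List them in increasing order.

Square k = 1,…,5 (k and 11−k give the same square):
1²=1, 2²=4, 3²=9, 4²≡5, 5²≡3 (mod 11).
So the quadratic residues mod 11 are {1, 3, 4, 5, 9}.

1,3,4,5,9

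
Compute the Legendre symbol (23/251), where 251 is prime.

Euler's criterion: (23/251) ≡ 23^125 (mod 251).
23^2 ≡ 27 (mod 251)
23^4 ≡ 227 (mod 251)
23^8 ≡ 74 (mod 251)
23^16 ≡ 205 (mod 251)
23^32 ≡ 108 (mod 251)
23^64 ≡ 118 (mod 251)
23^125 = 23^(64+32+16+8+4+1) ≡ 1 (mod 251).
Result is 1, so (23/251) = 1.

1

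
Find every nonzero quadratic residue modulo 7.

1 2 4

Square k = 1,…,3 (k and 7−k give the same square):
1²=1, 2²=4, 3²≡2 (mod 7).
So the quadratic residues mod 7 are {1, 2, 4}.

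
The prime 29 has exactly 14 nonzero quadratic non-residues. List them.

2, 3, 8, 10, 11, 12, 14, 15, 17, 18, 19, 21, 26, 27

Square k = 1,…,14 (k and 29−k give the same square):
1²=1, 2²=4, 3²=9, 4²=16, 5²=25, 6²≡7, 7²≡20, 8²≡6, 9²≡23, 10²≡13, 11²≡5, 12²≡28, 13²≡24, 14²≡22 (mod 29).
The residues are {1, 4, 5, 6, 7, 9, 13, 16, 20, 22, 23, 24, 25, 28}; the non-residues are the remaining 14 nonzero classes.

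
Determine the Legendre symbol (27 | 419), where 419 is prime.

Reciprocity: 27 ≡ 3 and 419 ≡ 3 (mod 4), so (27/419) = −(419/27).
Reduce top mod 27: now compute (14/27).
Pull out 2: since 27 ≡ 3 (mod 8), (2/27) = -1.
Reciprocity: 7 ≡ 3 and 27 ≡ 3 (mod 4), so (7/27) = −(27/7).
Reduce top mod 7: now compute (6/7).
Pull out 2: since 7 ≡ 7 (mod 8), (2/7) = +1.
Reciprocity: 3 ≡ 3 and 7 ≡ 3 (mod 4), so (3/7) = −(7/3).
Reduce top mod 3: now compute (1/3).
Reached (1/3) = 1. Collecting the sign flips along the way, the symbol is +1.

1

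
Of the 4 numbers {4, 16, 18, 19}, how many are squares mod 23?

3

(4/23) = +1 → QR.
(16/23) = +1 → QR.
(18/23) = +1 → QR.
(19/23) = -1 → non-residue.
Total quadratic residues among the 4: 3.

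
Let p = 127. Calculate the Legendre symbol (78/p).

-1

Pull out 2: since 127 ≡ 7 (mod 8), (2/127) = +1.
Reciprocity: 39 ≡ 3 and 127 ≡ 3 (mod 4), so (39/127) = −(127/39).
Reduce top mod 39: now compute (10/39).
Pull out 2: since 39 ≡ 7 (mod 8), (2/39) = +1.
Reciprocity: 5 ≡ 1 and 39 ≡ 3 (mod 4), so (5/39) = +(39/5).
Reduce top mod 5: now compute (4/5).
Pull out 2^2: since 5 ≡ 5 (mod 8), (2/5) = -1, so (2/5)^2 = +1.
Reached (1/5) = 1. Collecting the sign flips along the way, the symbol is -1.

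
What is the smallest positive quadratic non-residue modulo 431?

7

(2/431) = +1, so 2 is a residue.
(3/431) = +1, so 3 is a residue.
(4/431) = +1, so 4 is a residue.
(5/431) = +1, so 5 is a residue.
(6/431) = +1, so 6 is a residue.
(7/431) = −1, so 7 is the smallest positive non-residue mod 431.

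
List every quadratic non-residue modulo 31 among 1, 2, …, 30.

3, 6, 11, 12, 13, 15, 17, 21, 22, 23, 24, 26, 27, 29, 30

Square k = 1,…,15 (k and 31−k give the same square):
1²=1, 2²=4, 3²=9, 4²=16, 5²=25, 6²≡5, 7²≡18, 8²≡2, 9²≡19, 10²≡7, 11²≡28, 12²≡20, 13²≡14, 14²≡10, 15²≡8 (mod 31).
The residues are {1, 2, 4, 5, 7, 8, 9, 10, 14, 16, 18, 19, 20, 25, 28}; the non-residues are the remaining 15 nonzero classes.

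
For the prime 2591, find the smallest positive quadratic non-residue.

(2/2591) = +1, so 2 is a residue.
(3/2591) = +1, so 3 is a residue.
(4/2591) = +1, so 4 is a residue.
(5/2591) = +1, so 5 is a residue.
(6/2591) = +1, so 6 is a residue.
(7/2591) = −1, so 7 is the smallest positive non-residue mod 2591.

7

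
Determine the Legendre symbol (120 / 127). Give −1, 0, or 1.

Pull out 2^3: since 127 ≡ 7 (mod 8), (2/127) = +1, so (2/127)^3 = +1.
Reciprocity: 15 ≡ 3 and 127 ≡ 3 (mod 4), so (15/127) = −(127/15).
Reduce top mod 15: now compute (7/15).
Reciprocity: 7 ≡ 3 and 15 ≡ 3 (mod 4), so (7/15) = −(15/7).
Reduce top mod 7: now compute (1/7).
Reached (1/7) = 1. Collecting the sign flips along the way, the symbol is +1.

1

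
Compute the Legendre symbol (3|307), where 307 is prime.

-1

Euler's criterion: (3/307) ≡ 3^153 (mod 307).
3^2 ≡ 9 (mod 307)
3^4 ≡ 81 (mod 307)
3^8 ≡ 114 (mod 307)
3^16 ≡ 102 (mod 307)
3^32 ≡ 273 (mod 307)
3^64 ≡ 235 (mod 307)
3^128 ≡ 272 (mod 307)
3^153 = 3^(128+16+8+1) ≡ 306 (mod 307).
Result is 306 ≡ −1, so (3/307) = −1.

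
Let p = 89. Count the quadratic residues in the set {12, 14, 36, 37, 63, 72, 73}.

(12/89) = -1 → non-residue.
(14/89) = -1 → non-residue.
(36/89) = +1 → QR.
(37/89) = -1 → non-residue.
(63/89) = -1 → non-residue.
(72/89) = +1 → QR.
(73/89) = +1 → QR.
Total quadratic residues among the 7: 3.

3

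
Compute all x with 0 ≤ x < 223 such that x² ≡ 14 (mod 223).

Since 223 ≡ 3 (mod 4), a square root of 14 is 14^((223+1)/4) = 14^56 mod 223.
Repeated squaring: 14^2≡196, 14^4≡60, 14^8≡32, 14^16≡132, 14^32≡30 (mod 223).
14^56 = 14^(32+16+8) ≡ 56 (mod 223).
Check: 56² = 3136 ≡ 14 (mod 223). The two roots are 56 and 167.

56, 167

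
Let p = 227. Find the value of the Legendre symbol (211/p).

-1

Reciprocity: 211 ≡ 3 and 227 ≡ 3 (mod 4), so (211/227) = −(227/211).
Reduce top mod 211: now compute (16/211).
Pull out 2^4: since 211 ≡ 3 (mod 8), (2/211) = -1, so (2/211)^4 = +1.
Reached (1/211) = 1. Collecting the sign flips along the way, the symbol is -1.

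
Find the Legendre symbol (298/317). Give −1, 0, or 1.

Pull out 2: since 317 ≡ 5 (mod 8), (2/317) = -1.
Reciprocity: 149 ≡ 1 and 317 ≡ 1 (mod 4), so (149/317) = +(317/149).
Reduce top mod 149: now compute (19/149).
Reciprocity: 19 ≡ 3 and 149 ≡ 1 (mod 4), so (19/149) = +(149/19).
Reduce top mod 19: now compute (16/19).
Pull out 2^4: since 19 ≡ 3 (mod 8), (2/19) = -1, so (2/19)^4 = +1.
Reached (1/19) = 1. Collecting the sign flips along the way, the symbol is -1.

-1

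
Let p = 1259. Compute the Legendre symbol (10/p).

-1

Pull out 2: since 1259 ≡ 3 (mod 8), (2/1259) = -1.
Reciprocity: 5 ≡ 1 and 1259 ≡ 3 (mod 4), so (5/1259) = +(1259/5).
Reduce top mod 5: now compute (4/5).
Pull out 2^2: since 5 ≡ 5 (mod 8), (2/5) = -1, so (2/5)^2 = +1.
Reached (1/5) = 1. Collecting the sign flips along the way, the symbol is -1.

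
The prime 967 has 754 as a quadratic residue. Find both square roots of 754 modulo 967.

201, 766

Since 967 ≡ 3 (mod 4), a square root of 754 is 754^((967+1)/4) = 754^242 mod 967.
Repeated squaring: 754^2≡887, 754^4≡598, 754^8≡781, 754^16≡751, 754^32≡240, 754^64≡547, 754^128≡406 (mod 967).
754^242 = 754^(128+64+32+16+2) ≡ 201 (mod 967).
Check: 201² = 40401 ≡ 754 (mod 967). The two roots are 201 and 766.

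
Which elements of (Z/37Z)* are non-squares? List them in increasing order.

Square k = 1,…,18 (k and 37−k give the same square):
1²=1, 2²=4, 3²=9, 4²=16, 5²=25, 6²=36, 7²≡12, 8²≡27, 9²≡7, 10²≡26, 11²≡10, 12²≡33, 13²≡21, 14²≡11, 15²≡3, 16²≡34, 17²≡30, 18²≡28 (mod 37).
The residues are {1, 3, 4, 7, 9, 10, 11, 12, 16, 21, 25, 26, 27, 28, 30, 33, 34, 36}; the non-residues are the remaining 18 nonzero classes.

2,5,6,8,13,14,15,17,18,19,20,22,23,24,29,31,32,35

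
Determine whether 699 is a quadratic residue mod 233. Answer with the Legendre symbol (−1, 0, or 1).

First reduce: 699 ≡ 0 (mod 233).
Top reduces to 0: gcd > 1, so the symbol is 0.

0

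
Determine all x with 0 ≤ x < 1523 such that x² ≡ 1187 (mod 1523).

220, 1303

Since 1523 ≡ 3 (mod 4), a square root of 1187 is 1187^((1523+1)/4) = 1187^381 mod 1523.
Repeated squaring: 1187^2≡194, 1187^4≡1084, 1187^8≡823, 1187^16≡1117, 1187^32≡352, 1187^64≡541, 1187^128≡265, 1187^256≡167 (mod 1523).
1187^381 = 1187^(256+64+32+16+8+4+1) ≡ 220 (mod 1523).
Check: 220² = 48400 ≡ 1187 (mod 1523). The two roots are 220 and 1303.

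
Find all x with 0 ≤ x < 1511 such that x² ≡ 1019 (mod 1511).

127, 1384

Since 1511 ≡ 3 (mod 4), a square root of 1019 is 1019^((1511+1)/4) = 1019^378 mod 1511.
Repeated squaring: 1019^2≡304, 1019^4≡245, 1019^8≡1096, 1019^16≡1482, 1019^32≡841, 1019^64≡133, 1019^128≡1068, 1019^256≡1330 (mod 1511).
1019^378 = 1019^(256+64+32+16+8+2) ≡ 127 (mod 1511).
Check: 127² = 16129 ≡ 1019 (mod 1511). The two roots are 127 and 1384.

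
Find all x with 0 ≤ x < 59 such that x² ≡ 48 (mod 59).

Since 59 ≡ 3 (mod 4), a square root of 48 is 48^((59+1)/4) = 48^15 mod 59.
Repeated squaring: 48^2≡3, 48^4≡9, 48^8≡22 (mod 59).
48^15 = 48^(8+4+2+1) ≡ 15 (mod 59).
Check: 15² = 225 ≡ 48 (mod 59). The two roots are 15 and 44.

15, 44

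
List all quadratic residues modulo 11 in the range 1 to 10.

Square k = 1,…,5 (k and 11−k give the same square):
1²=1, 2²=4, 3²=9, 4²≡5, 5²≡3 (mod 11).
So the quadratic residues mod 11 are {1, 3, 4, 5, 9}.

1 3 4 5 9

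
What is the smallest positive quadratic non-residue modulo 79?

(2/79) = +1, so 2 is a residue.
(3/79) = −1, so 3 is the smallest positive non-residue mod 79.

3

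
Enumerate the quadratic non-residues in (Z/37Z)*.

Square k = 1,…,18 (k and 37−k give the same square):
1²=1, 2²=4, 3²=9, 4²=16, 5²=25, 6²=36, 7²≡12, 8²≡27, 9²≡7, 10²≡26, 11²≡10, 12²≡33, 13²≡21, 14²≡11, 15²≡3, 16²≡34, 17²≡30, 18²≡28 (mod 37).
The residues are {1, 3, 4, 7, 9, 10, 11, 12, 16, 21, 25, 26, 27, 28, 30, 33, 34, 36}; the non-residues are the remaining 18 nonzero classes.

2, 5, 6, 8, 13, 14, 15, 17, 18, 19, 20, 22, 23, 24, 29, 31, 32, 35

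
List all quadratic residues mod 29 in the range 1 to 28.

1 4 5 6 7 9 13 16 20 22 23 24 25 28

Square k = 1,…,14 (k and 29−k give the same square):
1²=1, 2²=4, 3²=9, 4²=16, 5²=25, 6²≡7, 7²≡20, 8²≡6, 9²≡23, 10²≡13, 11²≡5, 12²≡28, 13²≡24, 14²≡22 (mod 29).
So the quadratic residues mod 29 are {1, 4, 5, 6, 7, 9, 13, 16, 20, 22, 23, 24, 25, 28}.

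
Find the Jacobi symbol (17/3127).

Reciprocity: 17 ≡ 1 and 3127 ≡ 3 (mod 4), so (17/3127) = +(3127/17).
Reduce top mod 17: now compute (16/17).
Pull out 2^4: since 17 ≡ 1 (mod 8), (2/17) = +1, so (2/17)^4 = +1.
Reached (1/17) = 1. Collecting the sign flips along the way, the symbol is +1.

1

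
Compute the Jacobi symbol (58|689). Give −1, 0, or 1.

1

Pull out 2: since 689 ≡ 1 (mod 8), (2/689) = +1.
Reciprocity: 29 ≡ 1 and 689 ≡ 1 (mod 4), so (29/689) = +(689/29).
Reduce top mod 29: now compute (22/29).
Pull out 2: since 29 ≡ 5 (mod 8), (2/29) = -1.
Reciprocity: 11 ≡ 3 and 29 ≡ 1 (mod 4), so (11/29) = +(29/11).
Reduce top mod 11: now compute (7/11).
Reciprocity: 7 ≡ 3 and 11 ≡ 3 (mod 4), so (7/11) = −(11/7).
Reduce top mod 7: now compute (4/7).
Pull out 2^2: since 7 ≡ 7 (mod 8), (2/7) = +1, so (2/7)^2 = +1.
Reached (1/7) = 1. Collecting the sign flips along the way, the symbol is +1.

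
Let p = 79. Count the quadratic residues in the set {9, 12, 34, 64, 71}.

2

(9/79) = +1 → QR.
(12/79) = -1 → non-residue.
(34/79) = -1 → non-residue.
(64/79) = +1 → QR.
(71/79) = -1 → non-residue.
Total quadratic residues among the 5: 2.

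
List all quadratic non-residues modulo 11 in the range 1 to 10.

2 6 7 8 10

Square k = 1,…,5 (k and 11−k give the same square):
1²=1, 2²=4, 3²=9, 4²≡5, 5²≡3 (mod 11).
The residues are {1, 3, 4, 5, 9}; the non-residues are the remaining 5 nonzero classes.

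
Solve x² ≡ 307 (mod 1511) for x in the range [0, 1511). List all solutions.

653, 858

Since 1511 ≡ 3 (mod 4), a square root of 307 is 307^((1511+1)/4) = 307^378 mod 1511.
Repeated squaring: 307^2≡567, 307^4≡1157, 307^8≡1414, 307^16≡343, 307^32≡1302, 307^64≡1373, 307^128≡912, 307^256≡694 (mod 1511).
307^378 = 307^(256+64+32+16+8+2) ≡ 653 (mod 1511).
Check: 653² = 426409 ≡ 307 (mod 1511). The two roots are 653 and 858.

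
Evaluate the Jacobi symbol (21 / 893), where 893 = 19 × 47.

Reciprocity: 21 ≡ 1 and 893 ≡ 1 (mod 4), so (21/893) = +(893/21).
Reduce top mod 21: now compute (11/21).
Reciprocity: 11 ≡ 3 and 21 ≡ 1 (mod 4), so (11/21) = +(21/11).
Reduce top mod 11: now compute (10/11).
Pull out 2: since 11 ≡ 3 (mod 8), (2/11) = -1.
Reciprocity: 5 ≡ 1 and 11 ≡ 3 (mod 4), so (5/11) = +(11/5).
Reduce top mod 5: now compute (1/5).
Reached (1/5) = 1. Collecting the sign flips along the way, the symbol is -1.

-1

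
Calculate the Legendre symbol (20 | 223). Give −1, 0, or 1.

Pull out 2^2: since 223 ≡ 7 (mod 8), (2/223) = +1, so (2/223)^2 = +1.
Reciprocity: 5 ≡ 1 and 223 ≡ 3 (mod 4), so (5/223) = +(223/5).
Reduce top mod 5: now compute (3/5).
Reciprocity: 3 ≡ 3 and 5 ≡ 1 (mod 4), so (3/5) = +(5/3).
Reduce top mod 3: now compute (2/3).
Pull out 2: since 3 ≡ 3 (mod 8), (2/3) = -1.
Reached (1/3) = 1. Collecting the sign flips along the way, the symbol is -1.

-1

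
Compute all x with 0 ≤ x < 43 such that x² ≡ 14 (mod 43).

10, 33

Since 43 ≡ 3 (mod 4), a square root of 14 is 14^((43+1)/4) = 14^11 mod 43.
Repeated squaring: 14^2≡24, 14^4≡17, 14^8≡31 (mod 43).
14^11 = 14^(8+2+1) ≡ 10 (mod 43).
Check: 10² = 100 ≡ 14 (mod 43). The two roots are 10 and 33.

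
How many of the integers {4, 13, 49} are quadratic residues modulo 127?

3

(4/127) = +1 → QR.
(13/127) = +1 → QR.
(49/127) = +1 → QR.
Total quadratic residues among the 3: 3.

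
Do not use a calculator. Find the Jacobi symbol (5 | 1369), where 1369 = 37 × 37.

Reciprocity: 5 ≡ 1 and 1369 ≡ 1 (mod 4), so (5/1369) = +(1369/5).
Reduce top mod 5: now compute (4/5).
Pull out 2^2: since 5 ≡ 5 (mod 8), (2/5) = -1, so (2/5)^2 = +1.
Reached (1/5) = 1. Collecting the sign flips along the way, the symbol is +1.

1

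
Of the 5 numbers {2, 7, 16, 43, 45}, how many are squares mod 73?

(2/73) = +1 → QR.
(7/73) = -1 → non-residue.
(16/73) = +1 → QR.
(43/73) = -1 → non-residue.
(45/73) = -1 → non-residue.
Total quadratic residues among the 5: 2.

2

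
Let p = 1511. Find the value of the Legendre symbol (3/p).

Reciprocity: 3 ≡ 3 and 1511 ≡ 3 (mod 4), so (3/1511) = −(1511/3).
Reduce top mod 3: now compute (2/3).
Pull out 2: since 3 ≡ 3 (mod 8), (2/3) = -1.
Reached (1/3) = 1. Collecting the sign flips along the way, the symbol is +1.

1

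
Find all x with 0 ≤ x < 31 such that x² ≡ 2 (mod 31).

Since 31 ≡ 3 (mod 4), a square root of 2 is 2^((31+1)/4) = 2^8 mod 31.
Repeated squaring: 2^2≡4, 2^4≡16, 2^8≡8 (mod 31).
2^8 = 2^(8) ≡ 8 (mod 31).
Check: 8² = 64 ≡ 2 (mod 31). The two roots are 8 and 23.

8, 23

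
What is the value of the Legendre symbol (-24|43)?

First reduce: -24 ≡ 19 (mod 43).
Reciprocity: 19 ≡ 3 and 43 ≡ 3 (mod 4), so (19/43) = −(43/19).
Reduce top mod 19: now compute (5/19).
Reciprocity: 5 ≡ 1 and 19 ≡ 3 (mod 4), so (5/19) = +(19/5).
Reduce top mod 5: now compute (4/5).
Pull out 2^2: since 5 ≡ 5 (mod 8), (2/5) = -1, so (2/5)^2 = +1.
Reached (1/5) = 1. Collecting the sign flips along the way, the symbol is -1.

-1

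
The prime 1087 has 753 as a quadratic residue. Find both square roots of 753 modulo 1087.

Since 1087 ≡ 3 (mod 4), a square root of 753 is 753^((1087+1)/4) = 753^272 mod 1087.
Repeated squaring: 753^2≡682, 753^4≡975, 753^8≡587, 753^16≡1077, 753^32≡100, 753^64≡217, 753^128≡348, 753^256≡447 (mod 1087).
753^272 = 753^(256+16) ≡ 965 (mod 1087).
Check: 965² = 931225 ≡ 753 (mod 1087). The two roots are 122 and 965.

122, 965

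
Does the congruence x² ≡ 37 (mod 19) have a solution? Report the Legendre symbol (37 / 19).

-1

First reduce: 37 ≡ 18 (mod 19).
Pull out 2: since 19 ≡ 3 (mod 8), (2/19) = -1.
Reciprocity: 9 ≡ 1 and 19 ≡ 3 (mod 4), so (9/19) = +(19/9).
Reduce top mod 9: now compute (1/9).
Reached (1/9) = 1. Collecting the sign flips along the way, the symbol is -1.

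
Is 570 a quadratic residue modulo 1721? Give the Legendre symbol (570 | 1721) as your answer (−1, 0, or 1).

-1

Pull out 2: since 1721 ≡ 1 (mod 8), (2/1721) = +1.
Reciprocity: 285 ≡ 1 and 1721 ≡ 1 (mod 4), so (285/1721) = +(1721/285).
Reduce top mod 285: now compute (11/285).
Reciprocity: 11 ≡ 3 and 285 ≡ 1 (mod 4), so (11/285) = +(285/11).
Reduce top mod 11: now compute (10/11).
Pull out 2: since 11 ≡ 3 (mod 8), (2/11) = -1.
Reciprocity: 5 ≡ 1 and 11 ≡ 3 (mod 4), so (5/11) = +(11/5).
Reduce top mod 5: now compute (1/5).
Reached (1/5) = 1. Collecting the sign flips along the way, the symbol is -1.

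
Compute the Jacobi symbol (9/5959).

Reciprocity: 9 ≡ 1 and 5959 ≡ 3 (mod 4), so (9/5959) = +(5959/9).
Reduce top mod 9: now compute (1/9).
Reached (1/9) = 1. Collecting the sign flips along the way, the symbol is +1.

1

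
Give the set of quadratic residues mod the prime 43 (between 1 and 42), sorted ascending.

Square k = 1,…,21 (k and 43−k give the same square):
1²=1, 2²=4, 3²=9, 4²=16, 5²=25, 6²=36, 7²≡6, 8²≡21, 9²≡38, 10²≡14, 11²≡35, 12²≡15, 13²≡40, 14²≡24, 15²≡10, 16²≡41, 17²≡31, 18²≡23, 19²≡17, 20²≡13, 21²≡11 (mod 43).
So the quadratic residues mod 43 are {1, 4, 6, 9, 10, 11, 13, 14, 15, 16, 17, 21, 23, 24, 25, 31, 35, 36, 38, 40, 41}.

1, 4, 6, 9, 10, 11, 13, 14, 15, 16, 17, 21, 23, 24, 25, 31, 35, 36, 38, 40, 41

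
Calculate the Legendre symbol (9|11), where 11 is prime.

Reciprocity: 9 ≡ 1 and 11 ≡ 3 (mod 4), so (9/11) = +(11/9).
Reduce top mod 9: now compute (2/9).
Pull out 2: since 9 ≡ 1 (mod 8), (2/9) = +1.
Reached (1/9) = 1. Collecting the sign flips along the way, the symbol is +1.

1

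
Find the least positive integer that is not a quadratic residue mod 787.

(2/787) = −1, so 2 is the smallest positive non-residue mod 787.

2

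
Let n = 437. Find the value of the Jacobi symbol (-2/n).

-1

First reduce: -2 ≡ 435 (mod 437).
Reciprocity: 435 ≡ 3 and 437 ≡ 1 (mod 4), so (435/437) = +(437/435).
Reduce top mod 435: now compute (2/435).
Pull out 2: since 435 ≡ 3 (mod 8), (2/435) = -1.
Reached (1/435) = 1. Collecting the sign flips along the way, the symbol is -1.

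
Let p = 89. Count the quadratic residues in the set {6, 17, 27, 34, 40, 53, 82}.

(6/89) = -1 → non-residue.
(17/89) = +1 → QR.
(27/89) = -1 → non-residue.
(34/89) = +1 → QR.
(40/89) = +1 → QR.
(53/89) = +1 → QR.
(82/89) = -1 → non-residue.
Total quadratic residues among the 7: 4.

4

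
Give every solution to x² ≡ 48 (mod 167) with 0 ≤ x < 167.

81, 86

Since 167 ≡ 3 (mod 4), a square root of 48 is 48^((167+1)/4) = 48^42 mod 167.
Repeated squaring: 48^2≡133, 48^4≡154, 48^8≡2, 48^16≡4, 48^32≡16 (mod 167).
48^42 = 48^(32+8+2) ≡ 81 (mod 167).
Check: 81² = 6561 ≡ 48 (mod 167). The two roots are 81 and 86.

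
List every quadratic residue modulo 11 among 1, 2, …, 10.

Square k = 1,…,5 (k and 11−k give the same square):
1²=1, 2²=4, 3²=9, 4²≡5, 5²≡3 (mod 11).
So the quadratic residues mod 11 are {1, 3, 4, 5, 9}.

1,3,4,5,9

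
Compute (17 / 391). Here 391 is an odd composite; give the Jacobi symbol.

0

Reciprocity: 17 ≡ 1 and 391 ≡ 3 (mod 4), so (17/391) = +(391/17).
Reduce top mod 17: now compute (0/17).
Top reduces to 0: gcd > 1, so the symbol is 0.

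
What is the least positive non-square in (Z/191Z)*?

7

(2/191) = +1, so 2 is a residue.
(3/191) = +1, so 3 is a residue.
(4/191) = +1, so 4 is a residue.
(5/191) = +1, so 5 is a residue.
(6/191) = +1, so 6 is a residue.
(7/191) = −1, so 7 is the smallest positive non-residue mod 191.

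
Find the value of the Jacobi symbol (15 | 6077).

1

Reciprocity: 15 ≡ 3 and 6077 ≡ 1 (mod 4), so (15/6077) = +(6077/15).
Reduce top mod 15: now compute (2/15).
Pull out 2: since 15 ≡ 7 (mod 8), (2/15) = +1.
Reached (1/15) = 1. Collecting the sign flips along the way, the symbol is +1.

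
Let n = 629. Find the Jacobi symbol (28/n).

-1

Pull out 2^2: since 629 ≡ 5 (mod 8), (2/629) = -1, so (2/629)^2 = +1.
Reciprocity: 7 ≡ 3 and 629 ≡ 1 (mod 4), so (7/629) = +(629/7).
Reduce top mod 7: now compute (6/7).
Pull out 2: since 7 ≡ 7 (mod 8), (2/7) = +1.
Reciprocity: 3 ≡ 3 and 7 ≡ 3 (mod 4), so (3/7) = −(7/3).
Reduce top mod 3: now compute (1/3).
Reached (1/3) = 1. Collecting the sign flips along the way, the symbol is -1.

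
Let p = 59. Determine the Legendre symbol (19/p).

1

Reciprocity: 19 ≡ 3 and 59 ≡ 3 (mod 4), so (19/59) = −(59/19).
Reduce top mod 19: now compute (2/19).
Pull out 2: since 19 ≡ 3 (mod 8), (2/19) = -1.
Reached (1/19) = 1. Collecting the sign flips along the way, the symbol is +1.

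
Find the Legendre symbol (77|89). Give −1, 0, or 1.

-1

Reciprocity: 77 ≡ 1 and 89 ≡ 1 (mod 4), so (77/89) = +(89/77).
Reduce top mod 77: now compute (12/77).
Pull out 2^2: since 77 ≡ 5 (mod 8), (2/77) = -1, so (2/77)^2 = +1.
Reciprocity: 3 ≡ 3 and 77 ≡ 1 (mod 4), so (3/77) = +(77/3).
Reduce top mod 3: now compute (2/3).
Pull out 2: since 3 ≡ 3 (mod 8), (2/3) = -1.
Reached (1/3) = 1. Collecting the sign flips along the way, the symbol is -1.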